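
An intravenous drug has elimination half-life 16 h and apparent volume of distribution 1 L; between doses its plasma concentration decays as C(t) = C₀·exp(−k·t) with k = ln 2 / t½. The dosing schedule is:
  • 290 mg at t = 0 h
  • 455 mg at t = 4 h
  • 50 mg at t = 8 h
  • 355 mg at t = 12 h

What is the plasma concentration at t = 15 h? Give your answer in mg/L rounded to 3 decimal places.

k = ln 2 / 16 = 0.04332 per h
Dose 1 (290 mg at t=0 h): 290·exp(−0.04332·15) = 151.420 mg/L
Dose 2 (455 mg at t=4 h): 455·exp(−0.04332·11) = 282.523 mg/L
Dose 3 (50 mg at t=8 h): 50·exp(−0.04332·7) = 36.921 mg/L
Dose 4 (355 mg at t=12 h): 355·exp(−0.04332·3) = 311.735 mg/L
C(15) = 151.420 + 282.523 + 36.921 + 311.735 = 782.598 mg/L

782.598 mg/L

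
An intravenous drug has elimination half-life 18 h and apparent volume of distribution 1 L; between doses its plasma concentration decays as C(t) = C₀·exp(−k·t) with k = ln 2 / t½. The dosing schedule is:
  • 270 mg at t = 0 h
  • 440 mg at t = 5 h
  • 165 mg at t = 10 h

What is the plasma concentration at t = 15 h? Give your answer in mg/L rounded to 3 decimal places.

587.008 mg/L

k = ln 2 / 18 = 0.03851 per h
Dose 1 (270 mg at t=0 h): 270·exp(−0.03851·15) = 151.532 mg/L
Dose 2 (440 mg at t=5 h): 440·exp(−0.03851·10) = 299.374 mg/L
Dose 3 (165 mg at t=10 h): 165·exp(−0.03851·5) = 136.102 mg/L
C(15) = 151.532 + 299.374 + 136.102 = 587.008 mg/L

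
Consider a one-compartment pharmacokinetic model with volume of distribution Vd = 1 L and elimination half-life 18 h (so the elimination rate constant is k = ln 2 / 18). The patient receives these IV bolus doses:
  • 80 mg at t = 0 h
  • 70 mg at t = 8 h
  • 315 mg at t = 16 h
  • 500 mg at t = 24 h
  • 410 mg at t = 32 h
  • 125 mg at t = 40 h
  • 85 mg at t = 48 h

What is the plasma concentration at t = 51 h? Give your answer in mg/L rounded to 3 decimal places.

638.027 mg/L

k = ln 2 / 18 = 0.03851 per h
Dose 1 (80 mg at t=0 h): 80·exp(−0.03851·51) = 11.225 mg/L
Dose 2 (70 mg at t=8 h): 70·exp(−0.03851·43) = 13.365 mg/L
Dose 3 (315 mg at t=16 h): 315·exp(−0.03851·35) = 81.842 mg/L
Dose 4 (500 mg at t=24 h): 500·exp(−0.03851·27) = 176.777 mg/L
Dose 5 (410 mg at t=32 h): 410·exp(−0.03851·19) = 197.256 mg/L
Dose 6 (125 mg at t=40 h): 125·exp(−0.03851·11) = 81.837 mg/L
Dose 7 (85 mg at t=48 h): 85·exp(−0.03851·3) = 75.726 mg/L
C(51) = 11.225 + 13.365 + 81.842 + 176.777 + 197.256 + 81.837 + 75.726 = 638.027 mg/L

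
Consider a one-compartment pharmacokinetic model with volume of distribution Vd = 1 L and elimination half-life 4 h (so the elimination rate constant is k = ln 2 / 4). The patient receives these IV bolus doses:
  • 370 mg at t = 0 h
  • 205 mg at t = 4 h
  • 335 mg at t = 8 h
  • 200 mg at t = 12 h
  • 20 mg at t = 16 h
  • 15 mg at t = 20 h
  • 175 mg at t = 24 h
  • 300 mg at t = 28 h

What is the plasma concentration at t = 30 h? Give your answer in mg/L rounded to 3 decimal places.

k = ln 2 / 4 = 0.17329 per h
Dose 1 (370 mg at t=0 h): 370·exp(−0.17329·30) = 2.044 mg/L
Dose 2 (205 mg at t=4 h): 205·exp(−0.17329·26) = 2.265 mg/L
Dose 3 (335 mg at t=8 h): 335·exp(−0.17329·22) = 7.403 mg/L
Dose 4 (200 mg at t=12 h): 200·exp(−0.17329·18) = 8.839 mg/L
Dose 5 (20 mg at t=16 h): 20·exp(−0.17329·14) = 1.768 mg/L
Dose 6 (15 mg at t=20 h): 15·exp(−0.17329·10) = 2.652 mg/L
Dose 7 (175 mg at t=24 h): 175·exp(−0.17329·6) = 61.872 mg/L
Dose 8 (300 mg at t=28 h): 300·exp(−0.17329·2) = 212.132 mg/L
C(30) = 2.044 + 2.265 + 7.403 + 8.839 + 1.768 + 2.652 + 61.872 + 212.132 = 298.974 mg/L

298.974 mg/L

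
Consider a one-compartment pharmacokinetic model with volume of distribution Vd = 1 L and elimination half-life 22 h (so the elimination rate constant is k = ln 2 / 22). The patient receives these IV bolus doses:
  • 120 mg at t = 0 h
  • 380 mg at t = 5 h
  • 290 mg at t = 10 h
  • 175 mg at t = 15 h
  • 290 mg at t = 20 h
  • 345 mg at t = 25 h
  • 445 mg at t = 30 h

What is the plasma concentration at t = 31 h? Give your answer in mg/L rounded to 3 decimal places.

k = ln 2 / 22 = 0.03151 per h
Dose 1 (120 mg at t=0 h): 120·exp(−0.03151·31) = 45.186 mg/L
Dose 2 (380 mg at t=5 h): 380·exp(−0.03151·26) = 167.502 mg/L
Dose 3 (290 mg at t=10 h): 290·exp(−0.03151·21) = 149.641 mg/L
Dose 4 (175 mg at t=15 h): 175·exp(−0.03151·16) = 105.708 mg/L
Dose 5 (290 mg at t=20 h): 290·exp(−0.03151·11) = 205.061 mg/L
Dose 6 (345 mg at t=25 h): 345·exp(−0.03151·6) = 285.575 mg/L
Dose 7 (445 mg at t=30 h): 445·exp(−0.03151·1) = 431.198 mg/L
C(31) = 45.186 + 167.502 + 149.641 + 105.708 + 205.061 + 285.575 + 431.198 = 1389.871 mg/L

1389.871 mg/L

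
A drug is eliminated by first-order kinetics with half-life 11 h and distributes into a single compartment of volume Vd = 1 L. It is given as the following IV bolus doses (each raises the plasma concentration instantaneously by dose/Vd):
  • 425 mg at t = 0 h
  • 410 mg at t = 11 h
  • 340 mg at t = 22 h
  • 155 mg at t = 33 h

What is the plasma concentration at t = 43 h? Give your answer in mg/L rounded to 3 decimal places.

255.943 mg/L

k = ln 2 / 11 = 0.06301 per h
Dose 1 (425 mg at t=0 h): 425·exp(−0.06301·43) = 28.290 mg/L
Dose 2 (410 mg at t=11 h): 410·exp(−0.06301·32) = 54.583 mg/L
Dose 3 (340 mg at t=22 h): 340·exp(−0.06301·21) = 90.528 mg/L
Dose 4 (155 mg at t=33 h): 155·exp(−0.06301·10) = 82.541 mg/L
C(43) = 28.290 + 54.583 + 90.528 + 82.541 = 255.943 mg/L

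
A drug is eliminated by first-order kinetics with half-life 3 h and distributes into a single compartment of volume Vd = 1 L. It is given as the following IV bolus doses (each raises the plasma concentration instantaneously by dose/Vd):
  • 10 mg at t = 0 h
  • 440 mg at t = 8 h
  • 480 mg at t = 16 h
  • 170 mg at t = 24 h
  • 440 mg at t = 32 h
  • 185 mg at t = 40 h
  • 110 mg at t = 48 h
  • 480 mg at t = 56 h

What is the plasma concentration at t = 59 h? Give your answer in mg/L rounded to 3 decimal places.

251.895 mg/L

k = ln 2 / 3 = 0.23105 per h
Dose 1 (10 mg at t=0 h): 10·exp(−0.23105·59) = 0.000 mg/L
Dose 2 (440 mg at t=8 h): 440·exp(−0.23105·51) = 0.003 mg/L
Dose 3 (480 mg at t=16 h): 480·exp(−0.23105·43) = 0.023 mg/L
Dose 4 (170 mg at t=24 h): 170·exp(−0.23105·35) = 0.052 mg/L
Dose 5 (440 mg at t=32 h): 440·exp(−0.23105·27) = 0.859 mg/L
Dose 6 (185 mg at t=40 h): 185·exp(−0.23105·19) = 2.294 mg/L
Dose 7 (110 mg at t=48 h): 110·exp(−0.23105·11) = 8.662 mg/L
Dose 8 (480 mg at t=56 h): 480·exp(−0.23105·3) = 240.000 mg/L
C(59) = 0.000 + 0.003 + 0.023 + 0.052 + 0.859 + 2.294 + 8.662 + 240.000 = 251.895 mg/L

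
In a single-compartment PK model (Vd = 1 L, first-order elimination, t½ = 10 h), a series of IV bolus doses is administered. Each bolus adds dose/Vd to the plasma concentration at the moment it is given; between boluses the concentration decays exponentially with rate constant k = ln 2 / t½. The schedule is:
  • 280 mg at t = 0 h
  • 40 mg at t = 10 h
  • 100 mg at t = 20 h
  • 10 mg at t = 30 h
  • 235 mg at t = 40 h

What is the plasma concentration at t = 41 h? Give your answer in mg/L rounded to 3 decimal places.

k = ln 2 / 10 = 0.06931 per h
Dose 1 (280 mg at t=0 h): 280·exp(−0.06931·41) = 16.328 mg/L
Dose 2 (40 mg at t=10 h): 40·exp(−0.06931·31) = 4.665 mg/L
Dose 3 (100 mg at t=20 h): 100·exp(−0.06931·21) = 23.326 mg/L
Dose 4 (10 mg at t=30 h): 10·exp(−0.06931·11) = 4.665 mg/L
Dose 5 (235 mg at t=40 h): 235·exp(−0.06931·1) = 219.263 mg/L
C(41) = 16.328 + 4.665 + 23.326 + 4.665 + 219.263 = 268.247 mg/L

268.247 mg/L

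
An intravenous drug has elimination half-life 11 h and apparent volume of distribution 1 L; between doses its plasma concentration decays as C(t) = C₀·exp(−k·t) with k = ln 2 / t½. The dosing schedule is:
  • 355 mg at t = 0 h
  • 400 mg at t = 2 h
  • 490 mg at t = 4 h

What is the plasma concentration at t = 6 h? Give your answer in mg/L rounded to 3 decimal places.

k = ln 2 / 11 = 0.06301 per h
Dose 1 (355 mg at t=0 h): 355·exp(−0.06301·6) = 243.237 mg/L
Dose 2 (400 mg at t=2 h): 400·exp(−0.06301·4) = 310.881 mg/L
Dose 3 (490 mg at t=4 h): 490·exp(−0.06301·2) = 431.980 mg/L
C(6) = 243.237 + 310.881 + 431.980 = 986.098 mg/L

986.098 mg/L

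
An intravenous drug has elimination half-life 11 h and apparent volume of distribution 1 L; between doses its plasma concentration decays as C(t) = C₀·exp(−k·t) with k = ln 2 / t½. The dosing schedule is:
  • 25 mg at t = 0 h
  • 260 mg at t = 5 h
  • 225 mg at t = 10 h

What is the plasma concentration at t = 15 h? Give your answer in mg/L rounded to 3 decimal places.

312.362 mg/L

k = ln 2 / 11 = 0.06301 per h
Dose 1 (25 mg at t=0 h): 25·exp(−0.06301·15) = 9.715 mg/L
Dose 2 (260 mg at t=5 h): 260·exp(−0.06301·10) = 138.455 mg/L
Dose 3 (225 mg at t=10 h): 225·exp(−0.06301·5) = 164.192 mg/L
C(15) = 9.715 + 138.455 + 164.192 = 312.362 mg/L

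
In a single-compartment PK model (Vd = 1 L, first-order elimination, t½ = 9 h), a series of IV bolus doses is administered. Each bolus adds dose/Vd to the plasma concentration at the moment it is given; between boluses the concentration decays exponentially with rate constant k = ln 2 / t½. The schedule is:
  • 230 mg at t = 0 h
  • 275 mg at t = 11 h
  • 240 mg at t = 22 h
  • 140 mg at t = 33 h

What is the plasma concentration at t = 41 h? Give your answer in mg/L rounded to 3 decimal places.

168.221 mg/L

k = ln 2 / 9 = 0.07702 per h
Dose 1 (230 mg at t=0 h): 230·exp(−0.07702·41) = 9.781 mg/L
Dose 2 (275 mg at t=11 h): 275·exp(−0.07702·30) = 27.283 mg/L
Dose 3 (240 mg at t=22 h): 240·exp(−0.07702·19) = 55.552 mg/L
Dose 4 (140 mg at t=33 h): 140·exp(−0.07702·8) = 75.604 mg/L
C(41) = 9.781 + 27.283 + 55.552 + 75.604 = 168.221 mg/L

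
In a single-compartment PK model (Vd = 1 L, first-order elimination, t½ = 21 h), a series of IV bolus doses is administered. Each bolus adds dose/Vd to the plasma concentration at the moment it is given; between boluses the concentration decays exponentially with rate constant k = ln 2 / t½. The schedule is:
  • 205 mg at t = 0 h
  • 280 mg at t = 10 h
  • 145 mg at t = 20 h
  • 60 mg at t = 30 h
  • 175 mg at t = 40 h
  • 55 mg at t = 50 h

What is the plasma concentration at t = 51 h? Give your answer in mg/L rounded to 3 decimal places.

367.478 mg/L

k = ln 2 / 21 = 0.03301 per h
Dose 1 (205 mg at t=0 h): 205·exp(−0.03301·51) = 38.079 mg/L
Dose 2 (280 mg at t=10 h): 280·exp(−0.03301·41) = 72.349 mg/L
Dose 3 (145 mg at t=20 h): 145·exp(−0.03301·31) = 52.118 mg/L
Dose 4 (60 mg at t=30 h): 60·exp(−0.03301·21) = 30.000 mg/L
Dose 5 (175 mg at t=40 h): 175·exp(−0.03301·11) = 121.718 mg/L
Dose 6 (55 mg at t=50 h): 55·exp(−0.03301·1) = 53.214 mg/L
C(51) = 38.079 + 72.349 + 52.118 + 30.000 + 121.718 + 53.214 = 367.478 mg/L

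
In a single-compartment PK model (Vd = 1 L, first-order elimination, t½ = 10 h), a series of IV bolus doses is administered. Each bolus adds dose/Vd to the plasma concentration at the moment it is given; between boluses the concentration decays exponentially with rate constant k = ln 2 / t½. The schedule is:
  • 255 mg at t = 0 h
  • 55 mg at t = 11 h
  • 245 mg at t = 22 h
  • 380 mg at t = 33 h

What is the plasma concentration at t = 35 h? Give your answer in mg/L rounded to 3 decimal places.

463.270 mg/L

k = ln 2 / 10 = 0.06931 per h
Dose 1 (255 mg at t=0 h): 255·exp(−0.06931·35) = 22.539 mg/L
Dose 2 (55 mg at t=11 h): 55·exp(−0.06931·24) = 10.421 mg/L
Dose 3 (245 mg at t=22 h): 245·exp(−0.06931·13) = 99.501 mg/L
Dose 4 (380 mg at t=33 h): 380·exp(−0.06931·2) = 330.809 mg/L
C(35) = 22.539 + 10.421 + 99.501 + 330.809 = 463.270 mg/L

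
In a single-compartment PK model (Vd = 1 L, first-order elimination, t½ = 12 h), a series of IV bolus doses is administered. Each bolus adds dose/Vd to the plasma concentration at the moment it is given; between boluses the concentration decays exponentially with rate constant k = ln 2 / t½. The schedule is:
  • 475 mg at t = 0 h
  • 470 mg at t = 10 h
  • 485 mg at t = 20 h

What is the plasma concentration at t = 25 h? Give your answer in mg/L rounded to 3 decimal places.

k = ln 2 / 12 = 0.05776 per h
Dose 1 (475 mg at t=0 h): 475·exp(−0.05776·25) = 112.085 mg/L
Dose 2 (470 mg at t=10 h): 470·exp(−0.05776·15) = 197.611 mg/L
Dose 3 (485 mg at t=20 h): 485·exp(−0.05776·5) = 363.339 mg/L
C(25) = 112.085 + 197.611 + 363.339 = 673.035 mg/L

673.035 mg/L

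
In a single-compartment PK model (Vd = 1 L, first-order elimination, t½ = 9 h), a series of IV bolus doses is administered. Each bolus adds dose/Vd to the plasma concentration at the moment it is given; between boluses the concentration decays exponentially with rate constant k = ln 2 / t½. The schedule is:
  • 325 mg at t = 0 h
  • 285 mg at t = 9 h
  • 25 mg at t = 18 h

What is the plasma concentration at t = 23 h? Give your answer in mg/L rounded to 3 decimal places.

k = ln 2 / 9 = 0.07702 per h
Dose 1 (325 mg at t=0 h): 325·exp(−0.07702·23) = 55.282 mg/L
Dose 2 (285 mg at t=9 h): 285·exp(−0.07702·14) = 96.956 mg/L
Dose 3 (25 mg at t=18 h): 25·exp(−0.07702·5) = 17.010 mg/L
C(23) = 55.282 + 96.956 + 17.010 = 169.248 mg/L

169.248 mg/L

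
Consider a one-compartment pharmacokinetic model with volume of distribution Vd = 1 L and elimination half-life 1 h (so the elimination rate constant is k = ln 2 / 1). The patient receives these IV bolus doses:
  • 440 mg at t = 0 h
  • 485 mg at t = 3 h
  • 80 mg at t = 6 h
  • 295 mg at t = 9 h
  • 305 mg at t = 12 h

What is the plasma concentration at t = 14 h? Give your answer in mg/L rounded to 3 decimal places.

86.045 mg/L

k = ln 2 / 1 = 0.69315 per h
Dose 1 (440 mg at t=0 h): 440·exp(−0.69315·14) = 0.027 mg/L
Dose 2 (485 mg at t=3 h): 485·exp(−0.69315·11) = 0.237 mg/L
Dose 3 (80 mg at t=6 h): 80·exp(−0.69315·8) = 0.313 mg/L
Dose 4 (295 mg at t=9 h): 295·exp(−0.69315·5) = 9.219 mg/L
Dose 5 (305 mg at t=12 h): 305·exp(−0.69315·2) = 76.250 mg/L
C(14) = 0.027 + 0.237 + 0.313 + 9.219 + 76.250 = 86.045 mg/L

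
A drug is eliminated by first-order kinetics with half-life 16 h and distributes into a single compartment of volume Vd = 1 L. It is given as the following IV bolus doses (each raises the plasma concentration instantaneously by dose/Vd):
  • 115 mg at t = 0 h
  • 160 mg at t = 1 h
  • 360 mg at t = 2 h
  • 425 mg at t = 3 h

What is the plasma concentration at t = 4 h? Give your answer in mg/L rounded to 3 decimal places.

974.306 mg/L

k = ln 2 / 16 = 0.04332 per h
Dose 1 (115 mg at t=0 h): 115·exp(−0.04332·4) = 96.703 mg/L
Dose 2 (160 mg at t=1 h): 160·exp(−0.04332·3) = 140.500 mg/L
Dose 3 (360 mg at t=2 h): 360·exp(−0.04332·2) = 330.121 mg/L
Dose 4 (425 mg at t=3 h): 425·exp(−0.04332·1) = 406.981 mg/L
C(4) = 96.703 + 140.500 + 330.121 + 406.981 = 974.306 mg/L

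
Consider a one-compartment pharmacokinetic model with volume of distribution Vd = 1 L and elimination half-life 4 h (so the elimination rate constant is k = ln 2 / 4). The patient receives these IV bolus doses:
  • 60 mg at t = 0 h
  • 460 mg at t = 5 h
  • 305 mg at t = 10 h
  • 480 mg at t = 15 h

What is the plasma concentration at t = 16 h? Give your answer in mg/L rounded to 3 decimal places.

k = ln 2 / 4 = 0.17329 per h
Dose 1 (60 mg at t=0 h): 60·exp(−0.17329·16) = 3.750 mg/L
Dose 2 (460 mg at t=5 h): 460·exp(−0.17329·11) = 68.379 mg/L
Dose 3 (305 mg at t=10 h): 305·exp(−0.17329·6) = 107.834 mg/L
Dose 4 (480 mg at t=15 h): 480·exp(−0.17329·1) = 403.630 mg/L
C(16) = 3.750 + 68.379 + 107.834 + 403.630 = 583.593 mg/L

583.593 mg/L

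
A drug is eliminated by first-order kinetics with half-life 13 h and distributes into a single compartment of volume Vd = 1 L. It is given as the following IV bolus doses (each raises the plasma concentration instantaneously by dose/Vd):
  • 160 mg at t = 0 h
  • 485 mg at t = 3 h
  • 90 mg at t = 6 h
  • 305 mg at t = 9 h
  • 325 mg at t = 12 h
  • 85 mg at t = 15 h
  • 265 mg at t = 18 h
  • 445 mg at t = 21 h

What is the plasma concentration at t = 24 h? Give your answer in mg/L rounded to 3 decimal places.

k = ln 2 / 13 = 0.05332 per h
Dose 1 (160 mg at t=0 h): 160·exp(−0.05332·24) = 44.501 mg/L
Dose 2 (485 mg at t=3 h): 485·exp(−0.05332·21) = 158.293 mg/L
Dose 3 (90 mg at t=6 h): 90·exp(−0.05332·18) = 34.469 mg/L
Dose 4 (305 mg at t=9 h): 305·exp(−0.05332·15) = 137.075 mg/L
Dose 5 (325 mg at t=12 h): 325·exp(−0.05332·12) = 171.399 mg/L
Dose 6 (85 mg at t=15 h): 85·exp(−0.05332·9) = 52.603 mg/L
Dose 7 (265 mg at t=18 h): 265·exp(−0.05332·6) = 192.446 mg/L
Dose 8 (445 mg at t=21 h): 445·exp(−0.05332·3) = 379.220 mg/L
C(24) = 44.501 + 158.293 + 34.469 + 137.075 + 171.399 + 52.603 + 192.446 + 379.220 = 1170.008 mg/L

1170.008 mg/L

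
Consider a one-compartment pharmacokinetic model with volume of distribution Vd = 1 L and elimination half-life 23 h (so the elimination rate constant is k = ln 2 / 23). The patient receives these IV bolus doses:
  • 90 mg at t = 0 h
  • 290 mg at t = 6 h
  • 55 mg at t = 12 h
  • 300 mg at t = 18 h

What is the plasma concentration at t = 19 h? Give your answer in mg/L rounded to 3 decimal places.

k = ln 2 / 23 = 0.03014 per h
Dose 1 (90 mg at t=0 h): 90·exp(−0.03014·19) = 50.765 mg/L
Dose 2 (290 mg at t=6 h): 290·exp(−0.03014·13) = 195.998 mg/L
Dose 3 (55 mg at t=12 h): 55·exp(−0.03014·7) = 44.539 mg/L
Dose 4 (300 mg at t=18 h): 300·exp(−0.03014·1) = 291.094 mg/L
C(19) = 50.765 + 195.998 + 44.539 + 291.094 = 582.396 mg/L

582.396 mg/L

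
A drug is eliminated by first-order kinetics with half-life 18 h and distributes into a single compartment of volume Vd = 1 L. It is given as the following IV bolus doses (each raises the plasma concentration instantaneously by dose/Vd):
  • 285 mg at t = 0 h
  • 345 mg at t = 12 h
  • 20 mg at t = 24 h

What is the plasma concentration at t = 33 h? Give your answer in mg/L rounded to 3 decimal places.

k = ln 2 / 18 = 0.03851 per h
Dose 1 (285 mg at t=0 h): 285·exp(−0.03851·33) = 79.975 mg/L
Dose 2 (345 mg at t=12 h): 345·exp(−0.03851·21) = 153.680 mg/L
Dose 3 (20 mg at t=24 h): 20·exp(−0.03851·9) = 14.142 mg/L
C(33) = 79.975 + 153.680 + 14.142 = 247.798 mg/L

247.798 mg/L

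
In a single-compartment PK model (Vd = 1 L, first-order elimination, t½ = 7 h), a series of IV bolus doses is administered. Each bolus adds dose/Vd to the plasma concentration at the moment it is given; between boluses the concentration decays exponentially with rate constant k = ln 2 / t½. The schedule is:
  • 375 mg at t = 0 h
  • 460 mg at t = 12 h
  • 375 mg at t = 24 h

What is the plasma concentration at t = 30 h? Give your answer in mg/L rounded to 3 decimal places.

k = ln 2 / 7 = 0.09902 per h
Dose 1 (375 mg at t=0 h): 375·exp(−0.09902·30) = 19.227 mg/L
Dose 2 (460 mg at t=12 h): 460·exp(−0.09902·18) = 77.389 mg/L
Dose 3 (375 mg at t=24 h): 375·exp(−0.09902·6) = 207.017 mg/L
C(30) = 19.227 + 77.389 + 207.017 = 303.633 mg/L

303.633 mg/L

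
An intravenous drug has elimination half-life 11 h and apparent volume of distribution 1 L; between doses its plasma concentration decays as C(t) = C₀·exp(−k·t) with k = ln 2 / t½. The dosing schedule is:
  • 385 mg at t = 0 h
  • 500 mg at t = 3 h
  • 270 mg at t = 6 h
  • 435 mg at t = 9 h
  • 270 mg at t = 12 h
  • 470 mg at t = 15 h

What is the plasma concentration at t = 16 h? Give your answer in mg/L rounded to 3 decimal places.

k = ln 2 / 11 = 0.06301 per h
Dose 1 (385 mg at t=0 h): 385·exp(−0.06301·16) = 140.475 mg/L
Dose 2 (500 mg at t=3 h): 500·exp(−0.06301·13) = 220.398 mg/L
Dose 3 (270 mg at t=6 h): 270·exp(−0.06301·10) = 143.781 mg/L
Dose 4 (435 mg at t=9 h): 435·exp(−0.06301·7) = 279.850 mg/L
Dose 5 (270 mg at t=12 h): 270·exp(−0.06301·4) = 209.845 mg/L
Dose 6 (470 mg at t=15 h): 470·exp(−0.06301·1) = 441.298 mg/L
C(16) = 140.475 + 220.398 + 143.781 + 279.850 + 209.845 + 441.298 = 1435.645 mg/L

1435.645 mg/L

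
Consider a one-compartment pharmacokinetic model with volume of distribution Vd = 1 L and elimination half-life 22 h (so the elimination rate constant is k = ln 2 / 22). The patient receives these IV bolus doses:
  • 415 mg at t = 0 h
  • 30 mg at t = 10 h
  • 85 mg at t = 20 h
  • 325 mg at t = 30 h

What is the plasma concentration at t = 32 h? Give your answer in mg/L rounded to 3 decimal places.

k = ln 2 / 22 = 0.03151 per h
Dose 1 (415 mg at t=0 h): 415·exp(−0.03151·32) = 151.421 mg/L
Dose 2 (30 mg at t=10 h): 30·exp(−0.03151·22) = 15.000 mg/L
Dose 3 (85 mg at t=20 h): 85·exp(−0.03151·12) = 58.240 mg/L
Dose 4 (325 mg at t=30 h): 325·exp(−0.03151·2) = 305.153 mg/L
C(32) = 151.421 + 15.000 + 58.240 + 305.153 = 529.814 mg/L

529.814 mg/L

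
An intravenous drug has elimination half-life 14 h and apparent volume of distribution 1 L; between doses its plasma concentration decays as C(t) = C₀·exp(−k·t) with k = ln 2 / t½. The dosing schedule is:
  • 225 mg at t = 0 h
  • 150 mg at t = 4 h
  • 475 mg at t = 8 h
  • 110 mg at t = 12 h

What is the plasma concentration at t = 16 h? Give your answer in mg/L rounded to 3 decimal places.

594.589 mg/L

k = ln 2 / 14 = 0.04951 per h
Dose 1 (225 mg at t=0 h): 225·exp(−0.04951·16) = 101.894 mg/L
Dose 2 (150 mg at t=4 h): 150·exp(−0.04951·12) = 82.807 mg/L
Dose 3 (475 mg at t=8 h): 475·exp(−0.04951·8) = 319.651 mg/L
Dose 4 (110 mg at t=12 h): 110·exp(−0.04951·4) = 90.237 mg/L
C(16) = 101.894 + 82.807 + 319.651 + 90.237 = 594.589 mg/L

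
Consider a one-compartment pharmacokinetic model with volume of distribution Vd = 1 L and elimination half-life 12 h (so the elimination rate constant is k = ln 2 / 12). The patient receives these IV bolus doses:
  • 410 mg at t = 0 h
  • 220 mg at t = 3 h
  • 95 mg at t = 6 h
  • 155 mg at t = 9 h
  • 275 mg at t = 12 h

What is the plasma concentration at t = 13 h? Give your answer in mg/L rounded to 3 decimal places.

k = ln 2 / 12 = 0.05776 per h
Dose 1 (410 mg at t=0 h): 410·exp(−0.05776·13) = 193.494 mg/L
Dose 2 (220 mg at t=3 h): 220·exp(−0.05776·10) = 123.471 mg/L
Dose 3 (95 mg at t=6 h): 95·exp(−0.05776·7) = 63.405 mg/L
Dose 4 (155 mg at t=9 h): 155·exp(−0.05776·4) = 123.024 mg/L
Dose 5 (275 mg at t=12 h): 275·exp(−0.05776·1) = 259.565 mg/L
C(13) = 193.494 + 123.471 + 63.405 + 123.024 + 259.565 = 762.959 mg/L

762.959 mg/L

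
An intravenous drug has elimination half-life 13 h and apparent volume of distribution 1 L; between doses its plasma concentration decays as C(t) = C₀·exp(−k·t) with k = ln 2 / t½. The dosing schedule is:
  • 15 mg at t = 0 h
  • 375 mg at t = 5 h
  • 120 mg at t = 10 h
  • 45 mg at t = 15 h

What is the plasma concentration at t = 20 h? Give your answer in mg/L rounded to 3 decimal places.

k = ln 2 / 13 = 0.05332 per h
Dose 1 (15 mg at t=0 h): 15·exp(−0.05332·20) = 5.164 mg/L
Dose 2 (375 mg at t=5 h): 375·exp(−0.05332·15) = 168.535 mg/L
Dose 3 (120 mg at t=10 h): 120·exp(−0.05332·10) = 70.408 mg/L
Dose 4 (45 mg at t=15 h): 45·exp(−0.05332·5) = 34.469 mg/L
C(20) = 5.164 + 168.535 + 70.408 + 34.469 = 278.575 mg/L

278.575 mg/L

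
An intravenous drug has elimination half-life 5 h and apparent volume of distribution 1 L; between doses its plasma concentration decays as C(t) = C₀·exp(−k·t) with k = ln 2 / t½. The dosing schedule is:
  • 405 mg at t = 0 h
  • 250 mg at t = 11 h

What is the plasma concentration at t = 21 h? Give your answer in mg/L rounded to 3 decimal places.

84.536 mg/L

k = ln 2 / 5 = 0.13863 per h
Dose 1 (405 mg at t=0 h): 405·exp(−0.13863·21) = 22.036 mg/L
Dose 2 (250 mg at t=11 h): 250·exp(−0.13863·10) = 62.500 mg/L
C(21) = 22.036 + 62.500 = 84.536 mg/L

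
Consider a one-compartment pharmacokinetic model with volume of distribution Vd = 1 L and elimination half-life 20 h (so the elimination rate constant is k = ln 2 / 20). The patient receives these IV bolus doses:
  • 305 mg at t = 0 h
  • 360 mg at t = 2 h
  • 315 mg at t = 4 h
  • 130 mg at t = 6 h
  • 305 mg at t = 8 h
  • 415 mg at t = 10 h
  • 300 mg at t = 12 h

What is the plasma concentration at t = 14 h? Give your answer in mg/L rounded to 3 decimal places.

1635.447 mg/L

k = ln 2 / 20 = 0.03466 per h
Dose 1 (305 mg at t=0 h): 305·exp(−0.03466·14) = 187.750 mg/L
Dose 2 (360 mg at t=2 h): 360·exp(−0.03466·12) = 237.511 mg/L
Dose 3 (315 mg at t=4 h): 315·exp(−0.03466·10) = 222.739 mg/L
Dose 4 (130 mg at t=6 h): 130·exp(−0.03466·8) = 98.522 mg/L
Dose 5 (305 mg at t=8 h): 305·exp(−0.03466·6) = 247.737 mg/L
Dose 6 (415 mg at t=10 h): 415·exp(−0.03466·4) = 361.278 mg/L
Dose 7 (300 mg at t=12 h): 300·exp(−0.03466·2) = 279.910 mg/L
C(14) = 187.750 + 237.511 + 222.739 + 98.522 + 247.737 + 361.278 + 279.910 = 1635.447 mg/L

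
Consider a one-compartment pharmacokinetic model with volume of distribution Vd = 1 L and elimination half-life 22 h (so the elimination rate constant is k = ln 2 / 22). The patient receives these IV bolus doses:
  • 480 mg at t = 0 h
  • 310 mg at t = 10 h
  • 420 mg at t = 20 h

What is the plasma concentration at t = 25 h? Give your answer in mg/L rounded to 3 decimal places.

k = ln 2 / 22 = 0.03151 per h
Dose 1 (480 mg at t=0 h): 480·exp(−0.03151·25) = 218.354 mg/L
Dose 2 (310 mg at t=10 h): 310·exp(−0.03151·15) = 193.248 mg/L
Dose 3 (420 mg at t=20 h): 420·exp(−0.03151·5) = 358.784 mg/L
C(25) = 218.354 + 193.248 + 358.784 = 770.386 mg/L

770.386 mg/L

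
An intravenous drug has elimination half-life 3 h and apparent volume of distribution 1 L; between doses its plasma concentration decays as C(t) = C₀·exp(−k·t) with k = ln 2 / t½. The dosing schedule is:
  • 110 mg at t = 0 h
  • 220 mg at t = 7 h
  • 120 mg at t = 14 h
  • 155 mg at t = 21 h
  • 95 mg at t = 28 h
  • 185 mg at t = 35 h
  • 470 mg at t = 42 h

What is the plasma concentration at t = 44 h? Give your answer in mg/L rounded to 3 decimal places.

k = ln 2 / 3 = 0.23105 per h
Dose 1 (110 mg at t=0 h): 110·exp(−0.23105·44) = 0.004 mg/L
Dose 2 (220 mg at t=7 h): 220·exp(−0.23105·37) = 0.043 mg/L
Dose 3 (120 mg at t=14 h): 120·exp(−0.23105·30) = 0.117 mg/L
Dose 4 (155 mg at t=21 h): 155·exp(−0.23105·23) = 0.763 mg/L
Dose 5 (95 mg at t=28 h): 95·exp(−0.23105·16) = 2.356 mg/L
Dose 6 (185 mg at t=35 h): 185·exp(−0.23105·9) = 23.125 mg/L
Dose 7 (470 mg at t=42 h): 470·exp(−0.23105·2) = 296.081 mg/L
C(44) = 0.004 + 0.043 + 0.117 + 0.763 + 2.356 + 23.125 + 296.081 = 322.490 mg/L

322.490 mg/L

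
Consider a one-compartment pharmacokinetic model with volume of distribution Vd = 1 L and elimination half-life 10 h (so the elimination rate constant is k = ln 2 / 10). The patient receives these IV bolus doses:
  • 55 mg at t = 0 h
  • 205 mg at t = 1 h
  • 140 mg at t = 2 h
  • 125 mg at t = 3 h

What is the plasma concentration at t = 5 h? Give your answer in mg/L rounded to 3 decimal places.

k = ln 2 / 10 = 0.06931 per h
Dose 1 (55 mg at t=0 h): 55·exp(−0.06931·5) = 38.891 mg/L
Dose 2 (205 mg at t=1 h): 205·exp(−0.06931·4) = 155.361 mg/L
Dose 3 (140 mg at t=2 h): 140·exp(−0.06931·3) = 113.715 mg/L
Dose 4 (125 mg at t=3 h): 125·exp(−0.06931·2) = 108.819 mg/L
C(5) = 38.891 + 155.361 + 113.715 + 108.819 = 416.786 mg/L

416.786 mg/L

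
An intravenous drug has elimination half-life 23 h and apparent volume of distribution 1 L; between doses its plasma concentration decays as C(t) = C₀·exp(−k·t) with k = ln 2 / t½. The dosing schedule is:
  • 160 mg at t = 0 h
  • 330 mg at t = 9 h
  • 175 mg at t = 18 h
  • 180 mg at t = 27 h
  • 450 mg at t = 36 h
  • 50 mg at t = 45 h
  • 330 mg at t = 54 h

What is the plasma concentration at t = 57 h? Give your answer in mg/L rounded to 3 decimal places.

k = ln 2 / 23 = 0.03014 per h
Dose 1 (160 mg at t=0 h): 160·exp(−0.03014·57) = 28.714 mg/L
Dose 2 (330 mg at t=9 h): 330·exp(−0.03014·48) = 77.674 mg/L
Dose 3 (175 mg at t=18 h): 175·exp(−0.03014·39) = 54.025 mg/L
Dose 4 (180 mg at t=27 h): 180·exp(−0.03014·30) = 72.883 mg/L
Dose 5 (450 mg at t=36 h): 450·exp(−0.03014·21) = 238.979 mg/L
Dose 6 (50 mg at t=45 h): 50·exp(−0.03014·12) = 34.827 mg/L
Dose 7 (330 mg at t=54 h): 330·exp(−0.03014·3) = 301.474 mg/L
C(57) = 28.714 + 77.674 + 54.025 + 72.883 + 238.979 + 34.827 + 301.474 = 808.575 mg/L

808.575 mg/L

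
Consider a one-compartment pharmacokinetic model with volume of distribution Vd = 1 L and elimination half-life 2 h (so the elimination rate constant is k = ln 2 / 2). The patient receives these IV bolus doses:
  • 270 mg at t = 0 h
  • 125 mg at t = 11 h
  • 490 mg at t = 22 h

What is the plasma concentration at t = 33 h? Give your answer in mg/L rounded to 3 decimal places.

10.892 mg/L

k = ln 2 / 2 = 0.34657 per h
Dose 1 (270 mg at t=0 h): 270·exp(−0.34657·33) = 0.003 mg/L
Dose 2 (125 mg at t=11 h): 125·exp(−0.34657·22) = 0.061 mg/L
Dose 3 (490 mg at t=22 h): 490·exp(−0.34657·11) = 10.828 mg/L
C(33) = 0.003 + 0.061 + 10.828 = 10.892 mg/L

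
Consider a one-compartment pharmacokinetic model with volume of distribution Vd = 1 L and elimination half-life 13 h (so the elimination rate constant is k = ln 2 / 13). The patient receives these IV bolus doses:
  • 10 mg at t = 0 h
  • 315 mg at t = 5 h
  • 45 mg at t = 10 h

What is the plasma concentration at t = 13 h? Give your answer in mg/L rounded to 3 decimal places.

248.966 mg/L

k = ln 2 / 13 = 0.05332 per h
Dose 1 (10 mg at t=0 h): 10·exp(−0.05332·13) = 5.000 mg/L
Dose 2 (315 mg at t=5 h): 315·exp(−0.05332·8) = 205.618 mg/L
Dose 3 (45 mg at t=10 h): 45·exp(−0.05332·3) = 38.348 mg/L
C(13) = 5.000 + 205.618 + 38.348 = 248.966 mg/L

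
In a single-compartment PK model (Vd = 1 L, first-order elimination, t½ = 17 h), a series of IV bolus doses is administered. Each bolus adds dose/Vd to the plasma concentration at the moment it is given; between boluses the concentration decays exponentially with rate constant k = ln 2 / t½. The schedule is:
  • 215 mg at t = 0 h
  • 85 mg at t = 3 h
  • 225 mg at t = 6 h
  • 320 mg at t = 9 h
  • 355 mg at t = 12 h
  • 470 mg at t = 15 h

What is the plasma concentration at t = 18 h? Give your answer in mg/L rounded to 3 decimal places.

k = ln 2 / 17 = 0.04077 per h
Dose 1 (215 mg at t=0 h): 215·exp(−0.04077·18) = 103.205 mg/L
Dose 2 (85 mg at t=3 h): 85·exp(−0.04077·15) = 46.111 mg/L
Dose 3 (225 mg at t=6 h): 225·exp(−0.04077·12) = 137.940 mg/L
Dose 4 (320 mg at t=9 h): 320·exp(−0.04077·9) = 221.708 mg/L
Dose 5 (355 mg at t=12 h): 355·exp(−0.04077·6) = 277.960 mg/L
Dose 6 (470 mg at t=15 h): 470·exp(−0.04077·3) = 415.887 mg/L
C(18) = 103.205 + 46.111 + 137.940 + 221.708 + 277.960 + 415.887 = 1202.811 mg/L

1202.811 mg/L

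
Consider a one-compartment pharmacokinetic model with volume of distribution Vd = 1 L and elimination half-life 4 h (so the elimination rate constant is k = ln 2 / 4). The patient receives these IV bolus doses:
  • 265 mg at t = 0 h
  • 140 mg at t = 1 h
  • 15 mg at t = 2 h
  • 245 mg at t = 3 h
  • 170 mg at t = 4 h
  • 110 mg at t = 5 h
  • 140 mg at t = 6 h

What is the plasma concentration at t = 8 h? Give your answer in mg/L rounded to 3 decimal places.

465.587 mg/L

k = ln 2 / 4 = 0.17329 per h
Dose 1 (265 mg at t=0 h): 265·exp(−0.17329·8) = 66.250 mg/L
Dose 2 (140 mg at t=1 h): 140·exp(−0.17329·7) = 41.622 mg/L
Dose 3 (15 mg at t=2 h): 15·exp(−0.17329·6) = 5.303 mg/L
Dose 4 (245 mg at t=3 h): 245·exp(−0.17329·5) = 103.010 mg/L
Dose 5 (170 mg at t=4 h): 170·exp(−0.17329·4) = 85.000 mg/L
Dose 6 (110 mg at t=5 h): 110·exp(−0.17329·3) = 65.406 mg/L
Dose 7 (140 mg at t=6 h): 140·exp(−0.17329·2) = 98.995 mg/L
C(8) = 66.250 + 41.622 + 5.303 + 103.010 + 85.000 + 65.406 + 98.995 = 465.587 mg/L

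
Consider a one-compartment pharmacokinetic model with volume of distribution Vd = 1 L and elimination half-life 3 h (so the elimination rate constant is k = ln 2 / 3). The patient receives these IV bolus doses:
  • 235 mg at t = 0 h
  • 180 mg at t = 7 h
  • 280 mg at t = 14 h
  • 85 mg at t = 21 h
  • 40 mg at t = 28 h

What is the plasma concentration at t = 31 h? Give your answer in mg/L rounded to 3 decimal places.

34.830 mg/L

k = ln 2 / 3 = 0.23105 per h
Dose 1 (235 mg at t=0 h): 235·exp(−0.23105·31) = 0.182 mg/L
Dose 2 (180 mg at t=7 h): 180·exp(−0.23105·24) = 0.703 mg/L
Dose 3 (280 mg at t=14 h): 280·exp(−0.23105·17) = 5.512 mg/L
Dose 4 (85 mg at t=21 h): 85·exp(−0.23105·10) = 8.433 mg/L
Dose 5 (40 mg at t=28 h): 40·exp(−0.23105·3) = 20.000 mg/L
C(31) = 0.182 + 0.703 + 5.512 + 8.433 + 20.000 = 34.830 mg/L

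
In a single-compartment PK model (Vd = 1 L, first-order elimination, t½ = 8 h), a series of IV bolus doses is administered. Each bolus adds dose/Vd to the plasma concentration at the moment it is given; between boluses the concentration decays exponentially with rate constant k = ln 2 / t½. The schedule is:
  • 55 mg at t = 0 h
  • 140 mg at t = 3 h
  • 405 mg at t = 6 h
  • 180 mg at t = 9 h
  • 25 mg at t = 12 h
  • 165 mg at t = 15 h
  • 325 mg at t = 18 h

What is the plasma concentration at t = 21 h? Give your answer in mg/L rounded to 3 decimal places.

k = ln 2 / 8 = 0.08664 per h
Dose 1 (55 mg at t=0 h): 55·exp(−0.08664·21) = 8.916 mg/L
Dose 2 (140 mg at t=3 h): 140·exp(−0.08664·18) = 29.431 mg/L
Dose 3 (405 mg at t=6 h): 405·exp(−0.08664·15) = 110.414 mg/L
Dose 4 (180 mg at t=9 h): 180·exp(−0.08664·12) = 63.640 mg/L
Dose 5 (25 mg at t=12 h): 25·exp(−0.08664·9) = 11.463 mg/L
Dose 6 (165 mg at t=15 h): 165·exp(−0.08664·6) = 98.110 mg/L
Dose 7 (325 mg at t=18 h): 325·exp(−0.08664·3) = 250.609 mg/L
C(21) = 8.916 + 29.431 + 110.414 + 63.640 + 11.463 + 98.110 + 250.609 = 572.582 mg/L

572.582 mg/L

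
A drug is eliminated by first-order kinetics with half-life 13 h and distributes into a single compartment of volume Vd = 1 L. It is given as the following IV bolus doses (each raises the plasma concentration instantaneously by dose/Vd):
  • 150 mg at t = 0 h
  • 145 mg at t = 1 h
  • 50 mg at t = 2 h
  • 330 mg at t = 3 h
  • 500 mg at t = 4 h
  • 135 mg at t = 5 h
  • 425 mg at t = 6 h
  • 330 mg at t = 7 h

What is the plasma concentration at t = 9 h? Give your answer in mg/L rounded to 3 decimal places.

1612.414 mg/L

k = ln 2 / 13 = 0.05332 per h
Dose 1 (150 mg at t=0 h): 150·exp(−0.05332·9) = 92.829 mg/L
Dose 2 (145 mg at t=1 h): 145·exp(−0.05332·8) = 94.650 mg/L
Dose 3 (50 mg at t=2 h): 50·exp(−0.05332·7) = 34.425 mg/L
Dose 4 (330 mg at t=3 h): 330·exp(−0.05332·6) = 239.650 mg/L
Dose 5 (500 mg at t=4 h): 500·exp(−0.05332·5) = 382.992 mg/L
Dose 6 (135 mg at t=5 h): 135·exp(−0.05332·4) = 109.071 mg/L
Dose 7 (425 mg at t=6 h): 425·exp(−0.05332·3) = 362.177 mg/L
Dose 8 (330 mg at t=7 h): 330·exp(−0.05332·2) = 296.621 mg/L
C(9) = 92.829 + 94.650 + 34.425 + 239.650 + 382.992 + 109.071 + 362.177 + 296.621 = 1612.414 mg/L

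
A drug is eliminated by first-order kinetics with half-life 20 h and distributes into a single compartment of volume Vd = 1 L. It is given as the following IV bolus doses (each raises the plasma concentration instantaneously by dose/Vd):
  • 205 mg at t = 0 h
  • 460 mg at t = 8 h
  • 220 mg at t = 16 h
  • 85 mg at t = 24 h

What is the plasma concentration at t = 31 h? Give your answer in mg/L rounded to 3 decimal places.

474.800 mg/L

k = ln 2 / 20 = 0.03466 per h
Dose 1 (205 mg at t=0 h): 205·exp(−0.03466·31) = 70.010 mg/L
Dose 2 (460 mg at t=8 h): 460·exp(−0.03466·23) = 207.288 mg/L
Dose 3 (220 mg at t=16 h): 220·exp(−0.03466·15) = 130.813 mg/L
Dose 4 (85 mg at t=24 h): 85·exp(−0.03466·7) = 66.690 mg/L
C(31) = 70.010 + 207.288 + 130.813 + 66.690 = 474.800 mg/L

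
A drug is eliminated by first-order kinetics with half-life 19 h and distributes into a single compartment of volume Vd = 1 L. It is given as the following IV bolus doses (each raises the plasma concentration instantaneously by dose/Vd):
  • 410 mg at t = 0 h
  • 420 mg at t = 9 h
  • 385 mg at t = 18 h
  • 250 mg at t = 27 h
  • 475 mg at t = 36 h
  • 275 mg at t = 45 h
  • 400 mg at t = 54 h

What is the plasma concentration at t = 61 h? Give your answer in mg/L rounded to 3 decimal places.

k = ln 2 / 19 = 0.03648 per h
Dose 1 (410 mg at t=0 h): 410·exp(−0.03648·61) = 44.291 mg/L
Dose 2 (420 mg at t=9 h): 420·exp(−0.03648·52) = 63.005 mg/L
Dose 3 (385 mg at t=18 h): 385·exp(−0.03648·43) = 80.201 mg/L
Dose 4 (250 mg at t=27 h): 250·exp(−0.03648·34) = 72.319 mg/L
Dose 5 (475 mg at t=36 h): 475·exp(−0.03648·25) = 190.810 mg/L
Dose 6 (275 mg at t=45 h): 275·exp(−0.03648·16) = 153.403 mg/L
Dose 7 (400 mg at t=54 h): 400·exp(−0.03648·7) = 309.852 mg/L
C(61) = 44.291 + 63.005 + 80.201 + 72.319 + 190.810 + 153.403 + 309.852 = 913.883 mg/L

913.883 mg/L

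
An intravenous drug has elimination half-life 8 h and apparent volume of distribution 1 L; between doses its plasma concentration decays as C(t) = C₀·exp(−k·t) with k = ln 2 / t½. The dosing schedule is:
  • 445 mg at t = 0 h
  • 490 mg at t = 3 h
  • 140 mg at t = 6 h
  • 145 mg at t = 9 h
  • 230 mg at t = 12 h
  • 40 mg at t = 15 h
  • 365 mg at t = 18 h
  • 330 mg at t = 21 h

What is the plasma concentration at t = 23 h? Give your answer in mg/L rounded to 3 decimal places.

845.330 mg/L

k = ln 2 / 8 = 0.08664 per h
Dose 1 (445 mg at t=0 h): 445·exp(−0.08664·23) = 60.659 mg/L
Dose 2 (490 mg at t=3 h): 490·exp(−0.08664·20) = 86.621 mg/L
Dose 3 (140 mg at t=6 h): 140·exp(−0.08664·17) = 32.095 mg/L
Dose 4 (145 mg at t=9 h): 145·exp(−0.08664·14) = 43.109 mg/L
Dose 5 (230 mg at t=12 h): 230·exp(−0.08664·11) = 88.677 mg/L
Dose 6 (40 mg at t=15 h): 40·exp(−0.08664·8) = 20.000 mg/L
Dose 7 (365 mg at t=18 h): 365·exp(−0.08664·5) = 236.673 mg/L
Dose 8 (330 mg at t=21 h): 330·exp(−0.08664·2) = 277.496 mg/L
C(23) = 60.659 + 86.621 + 32.095 + 43.109 + 88.677 + 20.000 + 236.673 + 277.496 = 845.330 mg/L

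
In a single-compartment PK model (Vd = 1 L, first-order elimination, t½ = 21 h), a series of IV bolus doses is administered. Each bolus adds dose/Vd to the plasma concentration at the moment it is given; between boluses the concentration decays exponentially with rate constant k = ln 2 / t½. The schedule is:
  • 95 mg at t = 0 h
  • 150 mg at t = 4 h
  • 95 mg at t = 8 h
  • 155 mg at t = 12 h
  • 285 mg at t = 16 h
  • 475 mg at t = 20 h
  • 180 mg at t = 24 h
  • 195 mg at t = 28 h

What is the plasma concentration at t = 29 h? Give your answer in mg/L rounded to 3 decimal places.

1117.910 mg/L

k = ln 2 / 21 = 0.03301 per h
Dose 1 (95 mg at t=0 h): 95·exp(−0.03301·29) = 36.477 mg/L
Dose 2 (150 mg at t=4 h): 150·exp(−0.03301·25) = 65.724 mg/L
Dose 3 (95 mg at t=8 h): 95·exp(−0.03301·21) = 47.500 mg/L
Dose 4 (155 mg at t=12 h): 155·exp(−0.03301·17) = 88.438 mg/L
Dose 5 (285 mg at t=16 h): 285·exp(−0.03301·13) = 185.564 mg/L
Dose 6 (475 mg at t=20 h): 475·exp(−0.03301·9) = 352.924 mg/L
Dose 7 (180 mg at t=24 h): 180·exp(−0.03301·5) = 152.616 mg/L
Dose 8 (195 mg at t=28 h): 195·exp(−0.03301·1) = 188.669 mg/L
C(29) = 36.477 + 65.724 + 47.500 + 88.438 + 185.564 + 352.924 + 152.616 + 188.669 = 1117.910 mg/L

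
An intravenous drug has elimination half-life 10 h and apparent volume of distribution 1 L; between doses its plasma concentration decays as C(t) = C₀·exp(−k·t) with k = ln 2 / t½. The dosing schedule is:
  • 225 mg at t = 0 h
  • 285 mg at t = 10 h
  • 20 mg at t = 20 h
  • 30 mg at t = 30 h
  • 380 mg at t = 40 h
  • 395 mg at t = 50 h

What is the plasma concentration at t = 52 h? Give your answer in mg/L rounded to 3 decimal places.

k = ln 2 / 10 = 0.06931 per h
Dose 1 (225 mg at t=0 h): 225·exp(−0.06931·52) = 6.121 mg/L
Dose 2 (285 mg at t=10 h): 285·exp(−0.06931·42) = 15.507 mg/L
Dose 3 (20 mg at t=20 h): 20·exp(−0.06931·32) = 2.176 mg/L
Dose 4 (30 mg at t=30 h): 30·exp(−0.06931·22) = 6.529 mg/L
Dose 5 (380 mg at t=40 h): 380·exp(−0.06931·12) = 165.405 mg/L
Dose 6 (395 mg at t=50 h): 395·exp(−0.06931·2) = 343.867 mg/L
C(52) = 6.121 + 15.507 + 2.176 + 6.529 + 165.405 + 343.867 = 539.605 mg/L

539.605 mg/L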